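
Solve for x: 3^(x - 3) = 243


Express both sides with the same base.
243 = 3^5
Since the bases match, equate exponents: x - 3 = 5
So x = 5 - (-3) = 8

x = 8


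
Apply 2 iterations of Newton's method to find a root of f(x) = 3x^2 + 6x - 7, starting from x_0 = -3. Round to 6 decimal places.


Newton's method: x_(n+1) = x_n - f(x_n)/f'(x_n)
f(x) = 3x^2 + 6x - 7
f'(x) = 6x + 6

Iteration 1:
  f(-3.000000) = 2.000000
  f'(-3.000000) = -12.000000
  x_1 = -3.000000 - (2.000000)/(-12.000000) = -2.833333

Iteration 2:
  f(-2.833333) = 0.083333
  f'(-2.833333) = -11.000000
  x_2 = -2.833333 - (0.083333)/(-11.000000) = -2.825758

x_2 = -2.825758


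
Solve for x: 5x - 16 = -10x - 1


Starting with: 5x - 16 = -10x - 1
Move all x terms to left: (5 + 10)x = -1 + 16
Simplify: 15x = 15
Divide both sides by 15: x = 1

x = 1


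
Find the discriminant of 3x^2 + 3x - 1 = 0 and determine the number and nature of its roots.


For ax^2 + bx + c = 0, discriminant D = b^2 - 4ac
Here a = 3, b = 3, c = -1
D = (3)^2 - 4(3)(-1) = 9 + 12 = 21

D = 21 > 0 but not a perfect square
The equation has 2 distinct real irrational roots.

Discriminant = 21, 2 distinct real irrational roots


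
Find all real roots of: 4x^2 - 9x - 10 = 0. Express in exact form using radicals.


Using the quadratic formula: x = (-b ± sqrt(b^2 - 4ac)) / (2a)
Here a = 4, b = -9, c = -10
Discriminant = b^2 - 4ac = (-9)^2 - 4(4)(-10) = 81 + 160 = 241
Since discriminant = 241 > 0, there are two real roots.
x = (9 ± sqrt(241)) / 8
Numerically: x ≈ 3.0655 or x ≈ -0.8155

x = (9 + sqrt(241)) / 8 or x = (9 - sqrt(241)) / 8


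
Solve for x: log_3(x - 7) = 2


Convert to exponential form: x - 7 = 3^2 = 9
x = 9 + 7 = 16
Check: log_3(16 - 7) = log_3(9) = log_3(9) = 2 ✓

x = 16


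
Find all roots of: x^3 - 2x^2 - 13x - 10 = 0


Let p(x) = x^3 - 2x^2 - 13x - 10. By the rational root theorem (leading coefficient 1), any rational root is an integer divisor of 10: try ±1, ±2, ... in turn.
Test x = 1: value = -24 ≠ 0.
Test x = -1: value = 0 ✓, so (x + 1) is a factor.
Synthetic division by (x + 1): bring down 1; 1(-1) - 2 = -3; (-3)(-1) - 13 = -10; (-10)(-1) - 10 = 0 → quotient x^2 - 3x - 10, remainder 0.
Solve the quadratic x^2 - 3x - 10 = 0: discriminant = (-3)^2 - 4(1)(-10) = 9 + 40 = 49.
sqrt(49) = 7, so x = (3 ± 7)/2: x = 5 or x = -2.
Collecting all roots found:

x = -2, x = -1, x = 5


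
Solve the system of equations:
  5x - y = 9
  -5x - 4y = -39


Using Cramer's rule:
Determinant D = (5)(-4) - (-5)(-1) = -20 - 5 = -25
Dx = (9)(-4) - (-39)(-1) = -36 - 39 = -75
Dy = (5)(-39) - (-5)(9) = -195 + 45 = -150
x = Dx/D = -75/-25 = 3
y = Dy/D = -150/-25 = 6

x = 3, y = 6


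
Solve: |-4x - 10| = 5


An absolute value equation |expr| = 5 gives two cases:
Case 1: -4x - 10 = 5
  -4x = 15, so x = -15/4
Case 2: -4x - 10 = -5
  -4x = 5, so x = -5/4

x = -15/4, x = -5/4


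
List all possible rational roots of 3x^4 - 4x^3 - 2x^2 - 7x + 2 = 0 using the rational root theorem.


Rational root theorem: possible roots are ±p/q where:
  p divides the constant term (2): p ∈ {1, 2}
  q divides the leading coefficient (3): q ∈ {1, 3}

All possible rational roots: -2, -1, -2/3, -1/3, 1/3, 2/3, 1, 2

-2, -1, -2/3, -1/3, 1/3, 2/3, 1, 2


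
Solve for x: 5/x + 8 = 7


Subtract 8 from both sides: 5/x = -1
Multiply both sides by x: 5 = -1 * x
Divide by -1: x = -5

x = -5


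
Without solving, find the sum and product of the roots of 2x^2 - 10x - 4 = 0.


By Vieta's formulas for ax^2 + bx + c = 0:
  Sum of roots = -b/a
  Product of roots = c/a

Here a = 2, b = -10, c = -4
Sum = -(-10)/2 = 5
Product = -4/2 = -2

Sum = 5, Product = -2


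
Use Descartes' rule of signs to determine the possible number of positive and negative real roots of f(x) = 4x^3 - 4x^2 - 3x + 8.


Descartes' rule of signs:

For positive roots, count sign changes in f(x) = 4x^3 - 4x^2 - 3x + 8:
Signs of coefficients: +, -, -, +
Number of sign changes: 2
Possible positive real roots: 2, 0

For negative roots, examine f(-x) = -4x^3 - 4x^2 + 3x + 8:
Signs of coefficients: -, -, +, +
Number of sign changes: 1
Possible negative real roots: 1

Positive roots: 2 or 0; Negative roots: 1


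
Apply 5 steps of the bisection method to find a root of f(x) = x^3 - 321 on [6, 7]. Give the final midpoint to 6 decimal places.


f(x) = x^3 - 321
f(6) = -105 < 0
f(7) = 22 > 0

Step 1: midpoint = (6.000000 + 7.000000)/2 = 6.500000
  f(6.500000) = -46.375000
  f(mid) < 0, so root is in [6.500000, 7.000000]

Step 2: midpoint = (6.500000 + 7.000000)/2 = 6.750000
  f(6.750000) = -13.453125
  f(mid) < 0, so root is in [6.750000, 7.000000]

Step 3: midpoint = (6.750000 + 7.000000)/2 = 6.875000
  f(6.875000) = 3.951172
  f(mid) > 0, so root is in [6.750000, 6.875000]

Step 4: midpoint = (6.750000 + 6.875000)/2 = 6.812500
  f(6.812500) = -4.830811
  f(mid) < 0, so root is in [6.812500, 6.875000]

Step 5: midpoint = (6.812500 + 6.875000)/2 = 6.843750
  f(6.843750) = -0.459869
  f(mid) < 0, so root is in [6.843750, 6.875000]

midpoint = 6.843750


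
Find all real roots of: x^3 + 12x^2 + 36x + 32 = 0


Let p(x) = x^3 + 12x^2 + 36x + 32. By the rational root theorem (leading coefficient 1), any rational root is an integer divisor of 32: try ±1, ±2, ... in turn.
Test x = 1: value = 81 ≠ 0.
Test x = -1: value = 7 ≠ 0.
Test x = 2: value = 160 ≠ 0.
Test x = -2: value = 0 ✓, so (x + 2) is a factor.
Synthetic division by (x + 2): bring down 1; 1(-2) + 12 = 10; 10(-2) + 36 = 16; 16(-2) + 32 = 0 → quotient x^2 + 10x + 16, remainder 0.
Solve the quadratic x^2 + 10x + 16 = 0: discriminant = 10^2 - 4(1)(16) = 100 - 64 = 36.
sqrt(36) = 6, so x = (-10 ± 6)/2: x = -2 or x = -8.

x = -8, x = -2 (multiplicity 2)


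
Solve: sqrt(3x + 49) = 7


Square both sides: 3x + 49 = 7^2 = 49
3x = 49 - 49 = 0
x = 0
Check: sqrt(3*0 + 49) = sqrt(49) = 7 ✓

x = 0


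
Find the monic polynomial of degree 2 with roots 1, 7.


A monic polynomial with roots 1, 7 is:
p(x) = (x - 1)(x - 7)
After multiplying by (x - 1): x - 1
After multiplying by (x - 7): x^2 - 8x + 7

x^2 - 8x + 7


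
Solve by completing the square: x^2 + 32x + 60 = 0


Start: x^2 + 32x + 60 = 0
Move constant: x^2 + 32x = -60
Half of 32 is 16, squared is 256
Add 256 to both sides: x^2 + 32x + 256 = 196
(x + 16)^2 = 196
x + 16 = ±14
x = -16 + 14 = -2 or x = -16 - 14 = -30

x = -30, x = -2


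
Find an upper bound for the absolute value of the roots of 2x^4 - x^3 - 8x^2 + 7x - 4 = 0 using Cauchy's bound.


Cauchy's bound: all roots r satisfy |r| <= 1 + max(|a_i/a_n|) for i = 0,...,n-1
where a_n is the leading coefficient.

Coefficients: [2, -1, -8, 7, -4]
Leading coefficient a_n = 2
Ratios |a_i/a_n|: 1/2, 4, 7/2, 2
Maximum ratio: 4
Cauchy's bound: |r| <= 1 + 4 = 5

Upper bound = 5


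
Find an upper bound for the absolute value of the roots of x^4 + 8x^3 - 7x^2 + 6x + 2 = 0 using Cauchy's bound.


Cauchy's bound: all roots r satisfy |r| <= 1 + max(|a_i/a_n|) for i = 0,...,n-1
where a_n is the leading coefficient.

Coefficients: [1, 8, -7, 6, 2]
Leading coefficient a_n = 1
Ratios |a_i/a_n|: 8, 7, 6, 2
Maximum ratio: 8
Cauchy's bound: |r| <= 1 + 8 = 9

Upper bound = 9


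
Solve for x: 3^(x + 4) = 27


Express both sides with the same base.
27 = 3^3
Since the bases match, equate exponents: x + 4 = 3
So x = 3 - (4) = -1

x = -1


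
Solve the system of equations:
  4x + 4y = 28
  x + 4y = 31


Using Cramer's rule:
Determinant D = (4)(4) - (1)(4) = 16 - 4 = 12
Dx = (28)(4) - (31)(4) = 112 - 124 = -12
Dy = (4)(31) - (1)(28) = 124 - 28 = 96
x = Dx/D = -12/12 = -1
y = Dy/D = 96/12 = 8

x = -1, y = 8


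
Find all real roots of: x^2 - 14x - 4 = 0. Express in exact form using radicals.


Using the quadratic formula: x = (-b ± sqrt(b^2 - 4ac)) / (2a)
Here a = 1, b = -14, c = -4
Discriminant = b^2 - 4ac = (-14)^2 - 4(1)(-4) = 196 + 16 = 212
Since discriminant = 212 > 0, there are two real roots.
x = (14 ± 2*sqrt(53)) / 2
Simplifying: x = 7 ± sqrt(53)
Numerically: x ≈ 14.2801 or x ≈ -0.2801

x = 7 + sqrt(53) or x = 7 - sqrt(53)


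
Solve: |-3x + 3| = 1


An absolute value equation |expr| = 1 gives two cases:
Case 1: -3x + 3 = 1
  -3x = -2, so x = 2/3
Case 2: -3x + 3 = -1
  -3x = -4, so x = 4/3

x = 2/3, x = 4/3


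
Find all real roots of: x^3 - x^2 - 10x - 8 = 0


Let p(x) = x^3 - x^2 - 10x - 8. By the rational root theorem (leading coefficient 1), any rational root is an integer divisor of 8: try ±1, ±2, ... in turn.
Test x = 1: value = -18 ≠ 0.
Test x = -1: value = 0 ✓, so (x + 1) is a factor.
Synthetic division by (x + 1): bring down 1; 1(-1) - 1 = -2; (-2)(-1) - 10 = -8; (-8)(-1) - 8 = 0 → quotient x^2 - 2x - 8, remainder 0.
Solve the quadratic x^2 - 2x - 8 = 0: discriminant = (-2)^2 - 4(1)(-8) = 4 + 32 = 36.
sqrt(36) = 6, so x = (2 ± 6)/2: x = 4 or x = -2.

x = -2, x = -1, x = 4


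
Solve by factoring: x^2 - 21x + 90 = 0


We need two numbers that multiply to 90 and add to -21.
Those numbers are -6 and -15 (since (-6) * (-15) = 90 and (-6) + (-15) = -21).
So x^2 - 21x + 90 = (x - 6)(x - 15) = 0
Setting each factor to zero: x = 6 or x = 15

x = 6, x = 15


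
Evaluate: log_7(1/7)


We need the exponent such that 7^? = 1/7
7^(-1) = 1/7^1 = 1/7
Therefore log_7(1/7) = -1

-1


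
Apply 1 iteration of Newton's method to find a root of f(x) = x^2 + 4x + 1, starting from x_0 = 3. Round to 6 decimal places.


Newton's method: x_(n+1) = x_n - f(x_n)/f'(x_n)
f(x) = x^2 + 4x + 1
f'(x) = 2x + 4

Iteration 1:
  f(3.000000) = 22.000000
  f'(3.000000) = 10.000000
  x_1 = 3.000000 - (22.000000)/(10.000000) = 0.800000

x_1 = 0.800000


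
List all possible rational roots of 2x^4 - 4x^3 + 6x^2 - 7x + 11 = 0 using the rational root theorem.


Rational root theorem: possible roots are ±p/q where:
  p divides the constant term (11): p ∈ {1, 11}
  q divides the leading coefficient (2): q ∈ {1, 2}

All possible rational roots: -11, -11/2, -1, -1/2, 1/2, 1, 11/2, 11

-11, -11/2, -1, -1/2, 1/2, 1, 11/2, 11


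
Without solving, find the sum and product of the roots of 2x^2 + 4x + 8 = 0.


By Vieta's formulas for ax^2 + bx + c = 0:
  Sum of roots = -b/a
  Product of roots = c/a

Here a = 2, b = 4, c = 8
Sum = -(4)/2 = -2
Product = 8/2 = 4

Sum = -2, Product = 4


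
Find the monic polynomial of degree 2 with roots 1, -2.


A monic polynomial with roots 1, -2 is:
p(x) = (x - 1)(x + 2)
After multiplying by (x - 1): x - 1
After multiplying by (x + 2): x^2 + x - 2

x^2 + x - 2


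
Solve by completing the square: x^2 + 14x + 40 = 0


Start: x^2 + 14x + 40 = 0
Move constant: x^2 + 14x = -40
Half of 14 is 7, squared is 49
Add 49 to both sides: x^2 + 14x + 49 = 9
(x + 7)^2 = 9
x + 7 = ±3
x = -7 + 3 = -4 or x = -7 - 3 = -10

x = -10, x = -4


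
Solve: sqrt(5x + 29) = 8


Square both sides: 5x + 29 = 8^2 = 64
5x = 64 - 29 = 35
x = 7
Check: sqrt(5*7 + 29) = sqrt(64) = 8 ✓

x = 7


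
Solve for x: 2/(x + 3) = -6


Multiply both sides by (x + 3): 2 = -6(x + 3)
Distribute: 2 = -6x - 18
-6x = 2 + 18 = 20
x = -10/3

x = -10/3


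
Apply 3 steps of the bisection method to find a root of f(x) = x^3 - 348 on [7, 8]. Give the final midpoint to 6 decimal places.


f(x) = x^3 - 348
f(7) = -5 < 0
f(8) = 164 > 0

Step 1: midpoint = (7.000000 + 8.000000)/2 = 7.500000
  f(7.500000) = 73.875000
  f(mid) > 0, so root is in [7.000000, 7.500000]

Step 2: midpoint = (7.000000 + 7.500000)/2 = 7.250000
  f(7.250000) = 33.078125
  f(mid) > 0, so root is in [7.000000, 7.250000]

Step 3: midpoint = (7.000000 + 7.250000)/2 = 7.125000
  f(7.125000) = 13.705078
  f(mid) > 0, so root is in [7.000000, 7.125000]

midpoint = 7.125000


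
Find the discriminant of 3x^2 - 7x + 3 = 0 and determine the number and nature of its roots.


For ax^2 + bx + c = 0, discriminant D = b^2 - 4ac
Here a = 3, b = -7, c = 3
D = (-7)^2 - 4(3)(3) = 49 - 36 = 13

D = 13 > 0 but not a perfect square
The equation has 2 distinct real irrational roots.

Discriminant = 13, 2 distinct real irrational roots


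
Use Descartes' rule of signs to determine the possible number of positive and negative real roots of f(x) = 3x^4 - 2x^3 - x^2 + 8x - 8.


Descartes' rule of signs:

For positive roots, count sign changes in f(x) = 3x^4 - 2x^3 - x^2 + 8x - 8:
Signs of coefficients: +, -, -, +, -
Number of sign changes: 3
Possible positive real roots: 3, 1

For negative roots, examine f(-x) = 3x^4 + 2x^3 - x^2 - 8x - 8:
Signs of coefficients: +, +, -, -, -
Number of sign changes: 1
Possible negative real roots: 1

Positive roots: 3 or 1; Negative roots: 1


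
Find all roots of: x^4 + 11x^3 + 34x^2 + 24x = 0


The constant term is 0, so x = 0 is a root. Factor out x:
  x^3 + 11x^2 + 34x + 24 = 0
Let p(x) = x^3 + 11x^2 + 34x + 24. By the rational root theorem (leading coefficient 1), any rational root is an integer divisor of 24: try ±1, ±2, ... in turn.
Test x = 1: value = 70 ≠ 0.
Test x = -1: value = 0 ✓, so (x + 1) is a factor.
Synthetic division by (x + 1): bring down 1; 1(-1) + 11 = 10; 10(-1) + 34 = 24; 24(-1) + 24 = 0 → quotient x^2 + 10x + 24, remainder 0.
Solve the quadratic x^2 + 10x + 24 = 0: discriminant = 10^2 - 4(1)(24) = 100 - 96 = 4.
sqrt(4) = 2, so x = (-10 ± 2)/2: x = -4 or x = -6.
Collecting all roots found:

x = -6, x = -4, x = -1, x = 0


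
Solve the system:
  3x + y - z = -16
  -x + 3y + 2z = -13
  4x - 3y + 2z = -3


Using Cramer's rule. Expand each determinant along the first row.
D  = 3*[3*2 - 2*(-3)] - 1*[(-1)*2 - 2*4] + (-1)*[(-1)*(-3) - 3*4]
  = 3*(12) - 1*(-10) + (-1)*(-9) = 55
Dx = (-16)*[3*2 - 2*(-3)] - 1*[(-13)*2 - 2*(-3)] + (-1)*[(-13)*(-3) - 3*(-3)]
  = (-16)*(12) - 1*(-20) + (-1)*(48) = -220
Dy = 3*[(-13)*2 - 2*(-3)] - (-16)*[(-1)*2 - 2*4] + (-1)*[(-1)*(-3) - (-13)*4]
  = 3*(-20) - (-16)*(-10) + (-1)*(55) = -275
Dz = 3*[3*(-3) - (-13)*(-3)] - 1*[(-1)*(-3) - (-13)*4] + (-16)*[(-1)*(-3) - 3*4]
  = 3*(-48) - 1*(55) + (-16)*(-9) = -55
x = Dx/D = -220/55 = -4, y = Dy/D = -275/55 = -5, z = Dz/D = -55/55 = -1
Check eq1: (3)(-4) + (1)(-5) + (-1)(-1) = -16 = -16 ✓
Check eq2: (-1)(-4) + (3)(-5) + (2)(-1) = -13 = -13 ✓
Check eq3: (4)(-4) + (-3)(-5) + (2)(-1) = -3 = -3 ✓

x = -4, y = -5, z = -1


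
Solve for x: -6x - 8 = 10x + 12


Starting with: -6x - 8 = 10x + 12
Move all x terms to left: (-6 - 10)x = 12 + 8
Simplify: -16x = 20
Divide both sides by -16: x = -5/4

x = -5/4


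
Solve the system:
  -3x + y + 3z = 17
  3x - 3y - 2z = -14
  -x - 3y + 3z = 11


Using Cramer's rule. Expand each determinant along the first row.
D  = (-3)*[(-3)*3 - (-2)*(-3)] - 1*[3*3 - (-2)*(-1)] + 3*[3*(-3) - (-3)*(-1)]
  = (-3)*(-15) - 1*(7) + 3*(-12) = 2
Dx = 17*[(-3)*3 - (-2)*(-3)] - 1*[(-14)*3 - (-2)*11] + 3*[(-14)*(-3) - (-3)*11]
  = 17*(-15) - 1*(-20) + 3*(75) = -10
Dy = (-3)*[(-14)*3 - (-2)*11] - 17*[3*3 - (-2)*(-1)] + 3*[3*11 - (-14)*(-1)]
  = (-3)*(-20) - 17*(7) + 3*(19) = -2
Dz = (-3)*[(-3)*11 - (-14)*(-3)] - 1*[3*11 - (-14)*(-1)] + 17*[3*(-3) - (-3)*(-1)]
  = (-3)*(-75) - 1*(19) + 17*(-12) = 2
x = Dx/D = -10/2 = -5, y = Dy/D = -2/2 = -1, z = Dz/D = 2/2 = 1
Check eq1: (-3)(-5) + (1)(-1) + (3)(1) = 17 = 17 ✓
Check eq2: (3)(-5) + (-3)(-1) + (-2)(1) = -14 = -14 ✓
Check eq3: (-1)(-5) + (-3)(-1) + (3)(1) = 11 = 11 ✓

x = -5, y = -1, z = 1


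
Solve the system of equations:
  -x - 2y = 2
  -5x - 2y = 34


Using Cramer's rule:
Determinant D = (-1)(-2) - (-5)(-2) = 2 - 10 = -8
Dx = (2)(-2) - (34)(-2) = -4 + 68 = 64
Dy = (-1)(34) - (-5)(2) = -34 + 10 = -24
x = Dx/D = 64/-8 = -8
y = Dy/D = -24/-8 = 3

x = -8, y = 3


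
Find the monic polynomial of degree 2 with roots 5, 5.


A monic polynomial with roots 5, 5 is:
p(x) = (x - 5)(x - 5)
After multiplying by (x - 5): x - 5
After multiplying by (x - 5): x^2 - 10x + 25

x^2 - 10x + 25


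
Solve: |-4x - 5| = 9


An absolute value equation |expr| = 9 gives two cases:
Case 1: -4x - 5 = 9
  -4x = 14, so x = -7/2
Case 2: -4x - 5 = -9
  -4x = -4, so x = 1

x = -7/2, x = 1


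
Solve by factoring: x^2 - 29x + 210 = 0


We need two numbers that multiply to 210 and add to -29.
Those numbers are -14 and -15 (since (-14) * (-15) = 210 and (-14) + (-15) = -29).
So x^2 - 29x + 210 = (x - 14)(x - 15) = 0
Setting each factor to zero: x = 14 or x = 15

x = 14, x = 15


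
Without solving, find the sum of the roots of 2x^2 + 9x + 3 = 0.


By Vieta's formulas for ax^2 + bx + c = 0:
  Sum of roots = -b/a
  Product of roots = c/a

Here a = 2, b = 9, c = 3
Sum = -(9)/2 = -9/2
Product = 3/2 = 3/2

Sum = -9/2


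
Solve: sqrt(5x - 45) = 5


Square both sides: 5x - 45 = 5^2 = 25
5x = 25 + 45 = 70
x = 14
Check: sqrt(5*14 - 45) = sqrt(25) = 5 ✓

x = 14


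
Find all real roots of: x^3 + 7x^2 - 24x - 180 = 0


Let p(x) = x^3 + 7x^2 - 24x - 180. By the rational root theorem (leading coefficient 1), any rational root is an integer divisor of 180: try ±1, ±2, ... in turn.
Test x = 1: value = -196 ≠ 0.
Test x = -1: value = -150 ≠ 0.
Test x = 2: value = -192 ≠ 0.
Test x = -2: value = -112 ≠ 0.
Test x = 3: value = -162 ≠ 0.
Test x = -3: value = -72 ≠ 0.
Test x = 4: value = -100 ≠ 0.
Test x = -4: value = -36 ≠ 0.
Test x = 5: value = 0 ✓, so (x - 5) is a factor.
Synthetic division by (x - 5): bring down 1; 1(5) + 7 = 12; 12(5) - 24 = 36; 36(5) - 180 = 0 → quotient x^2 + 12x + 36, remainder 0.
Solve the quadratic x^2 + 12x + 36 = 0: discriminant = 12^2 - 4(1)(36) = 144 - 144 = 0.
Discriminant = 0, so a double root: x = -12/2 = -6.

x = -6 (multiplicity 2), x = 5


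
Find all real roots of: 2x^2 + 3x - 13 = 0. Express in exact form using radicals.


Using the quadratic formula: x = (-b ± sqrt(b^2 - 4ac)) / (2a)
Here a = 2, b = 3, c = -13
Discriminant = b^2 - 4ac = 3^2 - 4(2)(-13) = 9 + 104 = 113
Since discriminant = 113 > 0, there are two real roots.
x = (-3 ± sqrt(113)) / 4
Numerically: x ≈ 1.9075 or x ≈ -3.4075

x = (-3 + sqrt(113)) / 4 or x = (-3 - sqrt(113)) / 4


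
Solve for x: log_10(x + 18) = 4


Convert to exponential form: x + 18 = 10^4 = 10000
x = 10000 - 18 = 9982
Check: log_10(9982 + 18) = log_10(10000) = log_10(10000) = 4 ✓

x = 9982


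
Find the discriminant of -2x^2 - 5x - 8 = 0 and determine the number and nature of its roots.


For ax^2 + bx + c = 0, discriminant D = b^2 - 4ac
Here a = -2, b = -5, c = -8
D = (-5)^2 - 4(-2)(-8) = 25 - 64 = -39

D = -39 < 0
The equation has no real roots (2 complex conjugate roots).

Discriminant = -39, no real roots (2 complex conjugate roots)


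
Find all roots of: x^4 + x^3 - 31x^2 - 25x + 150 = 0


Let p(x) = x^4 + x^3 - 31x^2 - 25x + 150. By the rational root theorem (leading coefficient 1), any rational root is an integer divisor of 150: try ±1, ±2, ... in turn.
Test x = 1: value = 96 ≠ 0.
Test x = -1: value = 144 ≠ 0.
Test x = 2: value = 0 ✓, so (x - 2) is a factor.
Synthetic division by (x - 2): bring down 1; 1(2) + 1 = 3; 3(2) - 31 = -25; (-25)(2) - 25 = -75; (-75)(2) + 150 = 0 → quotient x^3 + 3x^2 - 25x - 75, remainder 0.
Continue with the quotient x^3 + 3x^2 - 25x - 75 (candidates must divide 75).
Test x = 3: value = -96 ≠ 0.
Test x = -3: value = 0 ✓, so (x + 3) is a factor.
Synthetic division by (x + 3): bring down 1; 1(-3) + 3 = 0; 0(-3) - 25 = -25; (-25)(-3) - 75 = 0 → quotient x^2 - 25, remainder 0.
Solve the quadratic x^2 - 25 = 0: discriminant = 0^2 - 4(1)(-25) = 0 + 100 = 100.
sqrt(100) = 10, so x = (0 ± 10)/2: x = 5 or x = -5.
Collecting all roots found:

x = -5, x = -3, x = 2, x = 5


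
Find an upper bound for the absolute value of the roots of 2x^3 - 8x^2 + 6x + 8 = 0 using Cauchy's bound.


Cauchy's bound: all roots r satisfy |r| <= 1 + max(|a_i/a_n|) for i = 0,...,n-1
where a_n is the leading coefficient.

Coefficients: [2, -8, 6, 8]
Leading coefficient a_n = 2
Ratios |a_i/a_n|: 4, 3, 4
Maximum ratio: 4
Cauchy's bound: |r| <= 1 + 4 = 5

Upper bound = 5


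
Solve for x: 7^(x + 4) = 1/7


Express both sides with the same base.
1/7 = 7^(-1)
Since the bases match, equate exponents: x + 4 = -1
So x = -1 - (4) = -5

x = -5


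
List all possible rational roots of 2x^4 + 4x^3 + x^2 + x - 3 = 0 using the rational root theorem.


Rational root theorem: possible roots are ±p/q where:
  p divides the constant term (-3): p ∈ {1, 3}
  q divides the leading coefficient (2): q ∈ {1, 2}

All possible rational roots: -3, -3/2, -1, -1/2, 1/2, 1, 3/2, 3

-3, -3/2, -1, -1/2, 1/2, 1, 3/2, 3


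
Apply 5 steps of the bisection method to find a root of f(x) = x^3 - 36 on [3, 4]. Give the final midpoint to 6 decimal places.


f(x) = x^3 - 36
f(3) = -9 < 0
f(4) = 28 > 0

Step 1: midpoint = (3.000000 + 4.000000)/2 = 3.500000
  f(3.500000) = 6.875000
  f(mid) > 0, so root is in [3.000000, 3.500000]

Step 2: midpoint = (3.000000 + 3.500000)/2 = 3.250000
  f(3.250000) = -1.671875
  f(mid) < 0, so root is in [3.250000, 3.500000]

Step 3: midpoint = (3.250000 + 3.500000)/2 = 3.375000
  f(3.375000) = 2.443359
  f(mid) > 0, so root is in [3.250000, 3.375000]

Step 4: midpoint = (3.250000 + 3.375000)/2 = 3.312500
  f(3.312500) = 0.346924
  f(mid) > 0, so root is in [3.250000, 3.312500]

Step 5: midpoint = (3.250000 + 3.312500)/2 = 3.281250
  f(3.281250) = -0.672089
  f(mid) < 0, so root is in [3.281250, 3.312500]

midpoint = 3.281250


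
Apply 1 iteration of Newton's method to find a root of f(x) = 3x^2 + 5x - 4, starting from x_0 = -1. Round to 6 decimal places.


Newton's method: x_(n+1) = x_n - f(x_n)/f'(x_n)
f(x) = 3x^2 + 5x - 4
f'(x) = 6x + 5

Iteration 1:
  f(-1.000000) = -6.000000
  f'(-1.000000) = -1.000000
  x_1 = -1.000000 - (-6.000000)/(-1.000000) = -7.000000

x_1 = -7.000000


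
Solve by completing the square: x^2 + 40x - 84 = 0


Start: x^2 + 40x - 84 = 0
Move constant: x^2 + 40x = 84
Half of 40 is 20, squared is 400
Add 400 to both sides: x^2 + 40x + 400 = 484
(x + 20)^2 = 484
x + 20 = ±22
x = -20 + 22 = 2 or x = -20 - 22 = -42

x = -42, x = 2


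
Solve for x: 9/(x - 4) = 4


Multiply both sides by (x - 4): 9 = 4(x - 4)
Distribute: 9 = 4x - 16
4x = 9 + 16 = 25
x = 25/4

x = 25/4


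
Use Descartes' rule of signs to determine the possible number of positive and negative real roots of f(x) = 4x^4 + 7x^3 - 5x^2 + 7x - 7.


Descartes' rule of signs:

For positive roots, count sign changes in f(x) = 4x^4 + 7x^3 - 5x^2 + 7x - 7:
Signs of coefficients: +, +, -, +, -
Number of sign changes: 3
Possible positive real roots: 3, 1

For negative roots, examine f(-x) = 4x^4 - 7x^3 - 5x^2 - 7x - 7:
Signs of coefficients: +, -, -, -, -
Number of sign changes: 1
Possible negative real roots: 1

Positive roots: 3 or 1; Negative roots: 1


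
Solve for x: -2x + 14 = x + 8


Starting with: -2x + 14 = x + 8
Move all x terms to left: (-2 - 1)x = 8 - 14
Simplify: -3x = -6
Divide both sides by -3: x = 2

x = 2


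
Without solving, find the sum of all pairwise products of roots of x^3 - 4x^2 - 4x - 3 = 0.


By Vieta's formulas for x^3 + bx^2 + cx + d = 0:
  r1 + r2 + r3 = -b/a = 4
  r1*r2 + r1*r3 + r2*r3 = c/a = -4
  r1*r2*r3 = -d/a = 3


Sum of pairwise products = -4


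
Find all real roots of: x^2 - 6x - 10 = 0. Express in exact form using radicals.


Using the quadratic formula: x = (-b ± sqrt(b^2 - 4ac)) / (2a)
Here a = 1, b = -6, c = -10
Discriminant = b^2 - 4ac = (-6)^2 - 4(1)(-10) = 36 + 40 = 76
Since discriminant = 76 > 0, there are two real roots.
x = (6 ± 2*sqrt(19)) / 2
Simplifying: x = 3 ± sqrt(19)
Numerically: x ≈ 7.3589 or x ≈ -1.3589

x = 3 + sqrt(19) or x = 3 - sqrt(19)


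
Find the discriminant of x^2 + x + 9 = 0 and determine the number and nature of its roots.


For ax^2 + bx + c = 0, discriminant D = b^2 - 4ac
Here a = 1, b = 1, c = 9
D = (1)^2 - 4(1)(9) = 1 - 36 = -35

D = -35 < 0
The equation has no real roots (2 complex conjugate roots).

Discriminant = -35, no real roots (2 complex conjugate roots)


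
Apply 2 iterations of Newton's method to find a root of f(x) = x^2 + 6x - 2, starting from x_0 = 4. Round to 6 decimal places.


Newton's method: x_(n+1) = x_n - f(x_n)/f'(x_n)
f(x) = x^2 + 6x - 2
f'(x) = 2x + 6

Iteration 1:
  f(4.000000) = 38.000000
  f'(4.000000) = 14.000000
  x_1 = 4.000000 - (38.000000)/(14.000000) = 1.285714

Iteration 2:
  f(1.285714) = 7.367347
  f'(1.285714) = 8.571429
  x_2 = 1.285714 - (7.367347)/(8.571429) = 0.426190

x_2 = 0.426190


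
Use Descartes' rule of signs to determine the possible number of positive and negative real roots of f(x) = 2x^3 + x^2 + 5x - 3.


Descartes' rule of signs:

For positive roots, count sign changes in f(x) = 2x^3 + x^2 + 5x - 3:
Signs of coefficients: +, +, +, -
Number of sign changes: 1
Possible positive real roots: 1

For negative roots, examine f(-x) = -2x^3 + x^2 - 5x - 3:
Signs of coefficients: -, +, -, -
Number of sign changes: 2
Possible negative real roots: 2, 0

Positive roots: 1; Negative roots: 2 or 0


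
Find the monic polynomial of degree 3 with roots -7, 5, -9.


A monic polynomial with roots -7, 5, -9 is:
p(x) = (x + 7)(x - 5)(x + 9)
After multiplying by (x + 7): x + 7
After multiplying by (x - 5): x^2 + 2x - 35
After multiplying by (x + 9): x^3 + 11x^2 - 17x - 315

x^3 + 11x^2 - 17x - 315


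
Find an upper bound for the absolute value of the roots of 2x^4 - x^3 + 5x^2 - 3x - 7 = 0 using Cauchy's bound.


Cauchy's bound: all roots r satisfy |r| <= 1 + max(|a_i/a_n|) for i = 0,...,n-1
where a_n is the leading coefficient.

Coefficients: [2, -1, 5, -3, -7]
Leading coefficient a_n = 2
Ratios |a_i/a_n|: 1/2, 5/2, 3/2, 7/2
Maximum ratio: 7/2
Cauchy's bound: |r| <= 1 + 7/2 = 9/2

Upper bound = 9/2


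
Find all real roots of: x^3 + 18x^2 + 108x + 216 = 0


Let p(x) = x^3 + 18x^2 + 108x + 216. By the rational root theorem (leading coefficient 1), any rational root is an integer divisor of 216: try ±1, ±2, ... in turn.
Test x = 1: value = 343 ≠ 0.
Test x = -1: value = 125 ≠ 0.
Test x = 2: value = 512 ≠ 0.
Test x = -2: value = 64 ≠ 0.
Test x = 3: value = 729 ≠ 0.
Test x = -3: value = 27 ≠ 0.
Test x = 4: value = 1000 ≠ 0.
Test x = -4: value = 8 ≠ 0.
Test x = 6: value = 1728 ≠ 0.
Test x = -6: value = 0 ✓, so (x + 6) is a factor.
Synthetic division by (x + 6): bring down 1; 1(-6) + 18 = 12; 12(-6) + 108 = 36; 36(-6) + 216 = 0 → quotient x^2 + 12x + 36, remainder 0.
Solve the quadratic x^2 + 12x + 36 = 0: discriminant = 12^2 - 4(1)(36) = 144 - 144 = 0.
Discriminant = 0, so a double root: x = -12/2 = -6.

x = -6 (multiplicity 3)


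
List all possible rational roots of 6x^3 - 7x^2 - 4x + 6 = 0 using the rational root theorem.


Rational root theorem: possible roots are ±p/q where:
  p divides the constant term (6): p ∈ {1, 2, 3, 6}
  q divides the leading coefficient (6): q ∈ {1, 2, 3, 6}

All possible rational roots: -6, -3, -2, -3/2, -1, -2/3, -1/2, -1/3, -1/6, 1/6, 1/3, 1/2, 2/3, 1, 3/2, 2, 3, 6

-6, -3, -2, -3/2, -1, -2/3, -1/2, -1/3, -1/6, 1/6, 1/3, 1/2, 2/3, 1, 3/2, 2, 3, 6


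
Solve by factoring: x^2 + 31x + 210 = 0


We need two numbers that multiply to 210 and add to 31.
Those numbers are 10 and 21 (since 10 * 21 = 210 and 10 + 21 = 31).
So x^2 + 31x + 210 = (x + 10)(x + 21) = 0
Setting each factor to zero: x = -10 or x = -21

x = -21, x = -10


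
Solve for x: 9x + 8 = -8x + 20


Starting with: 9x + 8 = -8x + 20
Move all x terms to left: (9 + 8)x = 20 - 8
Simplify: 17x = 12
Divide both sides by 17: x = 12/17

x = 12/17


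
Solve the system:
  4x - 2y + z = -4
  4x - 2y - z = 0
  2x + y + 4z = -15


Using Cramer's rule. Expand each determinant along the first row.
D  = 4*[(-2)*4 - (-1)*1] - (-2)*[4*4 - (-1)*2] + 1*[4*1 - (-2)*2]
  = 4*(-7) - (-2)*(18) + 1*(8) = 16
Dx = (-4)*[(-2)*4 - (-1)*1] - (-2)*[0*4 - (-1)*(-15)] + 1*[0*1 - (-2)*(-15)]
  = (-4)*(-7) - (-2)*(-15) + 1*(-30) = -32
Dy = 4*[0*4 - (-1)*(-15)] - (-4)*[4*4 - (-1)*2] + 1*[4*(-15) - 0*2]
  = 4*(-15) - (-4)*(18) + 1*(-60) = -48
Dz = 4*[(-2)*(-15) - 0*1] - (-2)*[4*(-15) - 0*2] + (-4)*[4*1 - (-2)*2]
  = 4*(30) - (-2)*(-60) + (-4)*(8) = -32
x = Dx/D = -32/16 = -2, y = Dy/D = -48/16 = -3, z = Dz/D = -32/16 = -2
Check eq1: (4)(-2) + (-2)(-3) + (1)(-2) = -4 = -4 ✓
Check eq2: (4)(-2) + (-2)(-3) + (-1)(-2) = 0 = 0 ✓
Check eq3: (2)(-2) + (1)(-3) + (4)(-2) = -15 = -15 ✓

x = -2, y = -3, z = -2


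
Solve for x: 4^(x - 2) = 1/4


Express both sides with the same base.
1/4 = 4^(-1)
Since the bases match, equate exponents: x - 2 = -1
So x = -1 - (-2) = 1

x = 1


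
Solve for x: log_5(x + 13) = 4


Convert to exponential form: x + 13 = 5^4 = 625
x = 625 - 13 = 612
Check: log_5(612 + 13) = log_5(625) = log_5(625) = 4 ✓

x = 612


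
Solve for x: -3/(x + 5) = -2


Multiply both sides by (x + 5): -3 = -2(x + 5)
Distribute: -3 = -2x - 10
-2x = -3 + 10 = 7
x = -7/2

x = -7/2


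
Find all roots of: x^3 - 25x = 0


The constant term is 0, so x = 0 is a root. Factor out x:
  x^2 - 25 = 0
Solve the quadratic x^2 - 25 = 0: discriminant = 0^2 - 4(1)(-25) = 0 + 100 = 100.
sqrt(100) = 10, so x = (0 ± 10)/2: x = 5 or x = -5.
Collecting all roots found:

x = -5, x = 0, x = 5


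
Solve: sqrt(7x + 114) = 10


Square both sides: 7x + 114 = 10^2 = 100
7x = 100 - 114 = -14
x = -2
Check: sqrt(7*(-2) + 114) = sqrt(100) = 10 ✓

x = -2


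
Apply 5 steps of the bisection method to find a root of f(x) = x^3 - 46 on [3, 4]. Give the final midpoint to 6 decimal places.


f(x) = x^3 - 46
f(3) = -19 < 0
f(4) = 18 > 0

Step 1: midpoint = (3.000000 + 4.000000)/2 = 3.500000
  f(3.500000) = -3.125000
  f(mid) < 0, so root is in [3.500000, 4.000000]

Step 2: midpoint = (3.500000 + 4.000000)/2 = 3.750000
  f(3.750000) = 6.734375
  f(mid) > 0, so root is in [3.500000, 3.750000]

Step 3: midpoint = (3.500000 + 3.750000)/2 = 3.625000
  f(3.625000) = 1.634766
  f(mid) > 0, so root is in [3.500000, 3.625000]

Step 4: midpoint = (3.500000 + 3.625000)/2 = 3.562500
  f(3.562500) = -0.786865
  f(mid) < 0, so root is in [3.562500, 3.625000]

Step 5: midpoint = (3.562500 + 3.625000)/2 = 3.593750
  f(3.593750) = 0.413422
  f(mid) > 0, so root is in [3.562500, 3.593750]

midpoint = 3.593750


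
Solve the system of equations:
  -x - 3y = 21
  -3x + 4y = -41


Using Cramer's rule:
Determinant D = (-1)(4) - (-3)(-3) = -4 - 9 = -13
Dx = (21)(4) - (-41)(-3) = 84 - 123 = -39
Dy = (-1)(-41) - (-3)(21) = 41 + 63 = 104
x = Dx/D = -39/-13 = 3
y = Dy/D = 104/-13 = -8

x = 3, y = -8


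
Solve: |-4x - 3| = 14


An absolute value equation |expr| = 14 gives two cases:
Case 1: -4x - 3 = 14
  -4x = 17, so x = -17/4
Case 2: -4x - 3 = -14
  -4x = -11, so x = 11/4

x = -17/4, x = 11/4


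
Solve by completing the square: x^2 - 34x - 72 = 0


Start: x^2 - 34x - 72 = 0
Move constant: x^2 - 34x = 72
Half of -34 is -17, squared is 289
Add 289 to both sides: x^2 - 34x + 289 = 361
(x - 17)^2 = 361
x - 17 = ±19
x = 17 + 19 = 36 or x = 17 - 19 = -2

x = -2, x = 36


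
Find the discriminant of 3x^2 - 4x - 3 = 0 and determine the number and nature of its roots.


For ax^2 + bx + c = 0, discriminant D = b^2 - 4ac
Here a = 3, b = -4, c = -3
D = (-4)^2 - 4(3)(-3) = 16 + 36 = 52

D = 52 > 0 but not a perfect square
The equation has 2 distinct real irrational roots.

Discriminant = 52, 2 distinct real irrational roots


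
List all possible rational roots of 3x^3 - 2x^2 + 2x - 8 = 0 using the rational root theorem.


Rational root theorem: possible roots are ±p/q where:
  p divides the constant term (-8): p ∈ {1, 2, 4, 8}
  q divides the leading coefficient (3): q ∈ {1, 3}

All possible rational roots: -8, -4, -8/3, -2, -4/3, -1, -2/3, -1/3, 1/3, 2/3, 1, 4/3, 2, 8/3, 4, 8

-8, -4, -8/3, -2, -4/3, -1, -2/3, -1/3, 1/3, 2/3, 1, 4/3, 2, 8/3, 4, 8


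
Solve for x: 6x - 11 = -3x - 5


Starting with: 6x - 11 = -3x - 5
Move all x terms to left: (6 + 3)x = -5 + 11
Simplify: 9x = 6
Divide both sides by 9: x = 2/3

x = 2/3


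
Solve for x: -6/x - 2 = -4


Subtract -2 from both sides: -6/x = -2
Multiply both sides by x: -6 = -2 * x
Divide by -2: x = 3

x = 3


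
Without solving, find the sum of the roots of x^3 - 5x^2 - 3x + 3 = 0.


By Vieta's formulas for x^3 + bx^2 + cx + d = 0:
  r1 + r2 + r3 = -b/a = 5
  r1*r2 + r1*r3 + r2*r3 = c/a = -3
  r1*r2*r3 = -d/a = -3


Sum = 5


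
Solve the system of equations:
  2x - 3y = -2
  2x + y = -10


Using Cramer's rule:
Determinant D = (2)(1) - (2)(-3) = 2 + 6 = 8
Dx = (-2)(1) - (-10)(-3) = -2 - 30 = -32
Dy = (2)(-10) - (2)(-2) = -20 + 4 = -16
x = Dx/D = -32/8 = -4
y = Dy/D = -16/8 = -2

x = -4, y = -2


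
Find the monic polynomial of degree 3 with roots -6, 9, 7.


A monic polynomial with roots -6, 9, 7 is:
p(x) = (x + 6)(x - 9)(x - 7)
After multiplying by (x + 6): x + 6
After multiplying by (x - 9): x^2 - 3x - 54
After multiplying by (x - 7): x^3 - 10x^2 - 33x + 378

x^3 - 10x^2 - 33x + 378


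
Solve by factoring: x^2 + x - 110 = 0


We need two numbers that multiply to -110 and add to 1.
Those numbers are -10 and 11 (since (-10) * 11 = -110 and (-10) + 11 = 1).
So x^2 + x - 110 = (x - 10)(x + 11) = 0
Setting each factor to zero: x = 10 or x = -11

x = -11, x = 10


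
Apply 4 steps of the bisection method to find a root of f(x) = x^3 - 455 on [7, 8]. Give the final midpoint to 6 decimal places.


f(x) = x^3 - 455
f(7) = -112 < 0
f(8) = 57 > 0

Step 1: midpoint = (7.000000 + 8.000000)/2 = 7.500000
  f(7.500000) = -33.125000
  f(mid) < 0, so root is in [7.500000, 8.000000]

Step 2: midpoint = (7.500000 + 8.000000)/2 = 7.750000
  f(7.750000) = 10.484375
  f(mid) > 0, so root is in [7.500000, 7.750000]

Step 3: midpoint = (7.500000 + 7.750000)/2 = 7.625000
  f(7.625000) = -11.677734
  f(mid) < 0, so root is in [7.625000, 7.750000]

Step 4: midpoint = (7.625000 + 7.750000)/2 = 7.687500
  f(7.687500) = -0.686768
  f(mid) < 0, so root is in [7.687500, 7.750000]

midpoint = 7.687500


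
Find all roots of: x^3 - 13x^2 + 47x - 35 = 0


Let p(x) = x^3 - 13x^2 + 47x - 35. By the rational root theorem (leading coefficient 1), any rational root is an integer divisor of 35: try ±1, ±2, ... in turn.
Test x = 1: value = 0 ✓, so (x - 1) is a factor.
Synthetic division by (x - 1): bring down 1; 1(1) - 13 = -12; (-12)(1) + 47 = 35; 35(1) - 35 = 0 → quotient x^2 - 12x + 35, remainder 0.
Solve the quadratic x^2 - 12x + 35 = 0: discriminant = (-12)^2 - 4(1)(35) = 144 - 140 = 4.
sqrt(4) = 2, so x = (12 ± 2)/2: x = 7 or x = 5.
Collecting all roots found:

x = 1, x = 5, x = 7


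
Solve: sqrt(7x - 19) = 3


Square both sides: 7x - 19 = 3^2 = 9
7x = 9 + 19 = 28
x = 4
Check: sqrt(7*4 - 19) = sqrt(9) = 3 ✓

x = 4


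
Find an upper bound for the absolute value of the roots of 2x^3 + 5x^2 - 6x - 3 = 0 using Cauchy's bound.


Cauchy's bound: all roots r satisfy |r| <= 1 + max(|a_i/a_n|) for i = 0,...,n-1
where a_n is the leading coefficient.

Coefficients: [2, 5, -6, -3]
Leading coefficient a_n = 2
Ratios |a_i/a_n|: 5/2, 3, 3/2
Maximum ratio: 3
Cauchy's bound: |r| <= 1 + 3 = 4

Upper bound = 4


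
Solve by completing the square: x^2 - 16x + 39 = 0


Start: x^2 - 16x + 39 = 0
Move constant: x^2 - 16x = -39
Half of -16 is -8, squared is 64
Add 64 to both sides: x^2 - 16x + 64 = 25
(x - 8)^2 = 25
x - 8 = ±5
x = 8 + 5 = 13 or x = 8 - 5 = 3

x = 3, x = 13


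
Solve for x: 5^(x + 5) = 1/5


Express both sides with the same base.
1/5 = 5^(-1)
Since the bases match, equate exponents: x + 5 = -1
So x = -1 - (5) = -6

x = -6


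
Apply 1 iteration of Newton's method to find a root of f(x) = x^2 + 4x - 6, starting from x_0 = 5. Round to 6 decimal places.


Newton's method: x_(n+1) = x_n - f(x_n)/f'(x_n)
f(x) = x^2 + 4x - 6
f'(x) = 2x + 4

Iteration 1:
  f(5.000000) = 39.000000
  f'(5.000000) = 14.000000
  x_1 = 5.000000 - (39.000000)/(14.000000) = 2.214286

x_1 = 2.214286


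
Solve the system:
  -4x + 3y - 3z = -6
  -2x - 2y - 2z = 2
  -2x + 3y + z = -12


Using Cramer's rule. Expand each determinant along the first row.
D  = (-4)*[(-2)*1 - (-2)*3] - 3*[(-2)*1 - (-2)*(-2)] + (-3)*[(-2)*3 - (-2)*(-2)]
  = (-4)*(4) - 3*(-6) + (-3)*(-10) = 32
Dx = (-6)*[(-2)*1 - (-2)*3] - 3*[2*1 - (-2)*(-12)] + (-3)*[2*3 - (-2)*(-12)]
  = (-6)*(4) - 3*(-22) + (-3)*(-18) = 96
Dy = (-4)*[2*1 - (-2)*(-12)] - (-6)*[(-2)*1 - (-2)*(-2)] + (-3)*[(-2)*(-12) - 2*(-2)]
  = (-4)*(-22) - (-6)*(-6) + (-3)*(28) = -32
Dz = (-4)*[(-2)*(-12) - 2*3] - 3*[(-2)*(-12) - 2*(-2)] + (-6)*[(-2)*3 - (-2)*(-2)]
  = (-4)*(18) - 3*(28) + (-6)*(-10) = -96
x = Dx/D = 96/32 = 3, y = Dy/D = -32/32 = -1, z = Dz/D = -96/32 = -3
Check eq1: (-4)(3) + (3)(-1) + (-3)(-3) = -6 = -6 ✓
Check eq2: (-2)(3) + (-2)(-1) + (-2)(-3) = 2 = 2 ✓
Check eq3: (-2)(3) + (3)(-1) + (1)(-3) = -12 = -12 ✓

x = 3, y = -1, z = -3


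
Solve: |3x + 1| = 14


An absolute value equation |expr| = 14 gives two cases:
Case 1: 3x + 1 = 14
  3x = 13, so x = 13/3
Case 2: 3x + 1 = -14
  3x = -15, so x = -5

x = -5, x = 13/3


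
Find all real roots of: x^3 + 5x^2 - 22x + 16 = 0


Let p(x) = x^3 + 5x^2 - 22x + 16. By the rational root theorem (leading coefficient 1), any rational root is an integer divisor of 16: try ±1, ±2, ... in turn.
Test x = 1: value = 0 ✓, so (x - 1) is a factor.
Synthetic division by (x - 1): bring down 1; 1(1) + 5 = 6; 6(1) - 22 = -16; (-16)(1) + 16 = 0 → quotient x^2 + 6x - 16, remainder 0.
Solve the quadratic x^2 + 6x - 16 = 0: discriminant = 6^2 - 4(1)(-16) = 36 + 64 = 100.
sqrt(100) = 10, so x = (-6 ± 10)/2: x = 2 or x = -8.

x = -8, x = 1, x = 2


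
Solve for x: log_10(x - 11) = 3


Convert to exponential form: x - 11 = 10^3 = 1000
x = 1000 + 11 = 1011
Check: log_10(1011 - 11) = log_10(1000) = log_10(1000) = 3 ✓

x = 1011


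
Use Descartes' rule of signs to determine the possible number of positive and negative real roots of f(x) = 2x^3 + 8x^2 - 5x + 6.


Descartes' rule of signs:

For positive roots, count sign changes in f(x) = 2x^3 + 8x^2 - 5x + 6:
Signs of coefficients: +, +, -, +
Number of sign changes: 2
Possible positive real roots: 2, 0

For negative roots, examine f(-x) = -2x^3 + 8x^2 + 5x + 6:
Signs of coefficients: -, +, +, +
Number of sign changes: 1
Possible negative real roots: 1

Positive roots: 2 or 0; Negative roots: 1


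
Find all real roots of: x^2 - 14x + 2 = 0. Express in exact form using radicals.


Using the quadratic formula: x = (-b ± sqrt(b^2 - 4ac)) / (2a)
Here a = 1, b = -14, c = 2
Discriminant = b^2 - 4ac = (-14)^2 - 4(1)(2) = 196 - 8 = 188
Since discriminant = 188 > 0, there are two real roots.
x = (14 ± 2*sqrt(47)) / 2
Simplifying: x = 7 ± sqrt(47)
Numerically: x ≈ 13.8557 or x ≈ 0.1443

x = 7 + sqrt(47) or x = 7 - sqrt(47)


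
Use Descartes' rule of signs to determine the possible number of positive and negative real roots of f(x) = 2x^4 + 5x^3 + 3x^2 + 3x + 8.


Descartes' rule of signs:

For positive roots, count sign changes in f(x) = 2x^4 + 5x^3 + 3x^2 + 3x + 8:
Signs of coefficients: +, +, +, +, +
Number of sign changes: 0
Possible positive real roots: 0

For negative roots, examine f(-x) = 2x^4 - 5x^3 + 3x^2 - 3x + 8:
Signs of coefficients: +, -, +, -, +
Number of sign changes: 4
Possible negative real roots: 4, 2, 0

Positive roots: 0; Negative roots: 4 or 2 or 0


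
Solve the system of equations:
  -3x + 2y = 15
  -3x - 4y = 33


Using Cramer's rule:
Determinant D = (-3)(-4) - (-3)(2) = 12 + 6 = 18
Dx = (15)(-4) - (33)(2) = -60 - 66 = -126
Dy = (-3)(33) - (-3)(15) = -99 + 45 = -54
x = Dx/D = -126/18 = -7
y = Dy/D = -54/18 = -3

x = -7, y = -3


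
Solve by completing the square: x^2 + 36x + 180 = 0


Start: x^2 + 36x + 180 = 0
Move constant: x^2 + 36x = -180
Half of 36 is 18, squared is 324
Add 324 to both sides: x^2 + 36x + 324 = 144
(x + 18)^2 = 144
x + 18 = ±12
x = -18 + 12 = -6 or x = -18 - 12 = -30

x = -30, x = -6


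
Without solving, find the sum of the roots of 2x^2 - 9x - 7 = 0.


By Vieta's formulas for ax^2 + bx + c = 0:
  Sum of roots = -b/a
  Product of roots = c/a

Here a = 2, b = -9, c = -7
Sum = -(-9)/2 = 9/2
Product = -7/2 = -7/2

Sum = 9/2


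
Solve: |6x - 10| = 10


An absolute value equation |expr| = 10 gives two cases:
Case 1: 6x - 10 = 10
  6x = 20, so x = 10/3
Case 2: 6x - 10 = -10
  6x = 0, so x = 0

x = 0, x = 10/3
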